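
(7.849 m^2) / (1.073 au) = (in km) 4.89e-14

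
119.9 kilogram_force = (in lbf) 264.3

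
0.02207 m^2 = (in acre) 5.454e-06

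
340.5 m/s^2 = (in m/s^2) 340.5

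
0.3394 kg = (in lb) 0.7482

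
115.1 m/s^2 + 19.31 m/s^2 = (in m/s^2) 134.4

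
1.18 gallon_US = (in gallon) 1.18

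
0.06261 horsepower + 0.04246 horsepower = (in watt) 78.35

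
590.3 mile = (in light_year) 1.004e-10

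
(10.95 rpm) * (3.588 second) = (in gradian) 261.9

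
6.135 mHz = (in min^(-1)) 0.3681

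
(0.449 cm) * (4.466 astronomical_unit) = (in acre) 7.413e+05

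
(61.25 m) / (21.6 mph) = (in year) 2.011e-07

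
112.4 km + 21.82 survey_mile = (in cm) 1.475e+07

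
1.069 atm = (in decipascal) 1.083e+06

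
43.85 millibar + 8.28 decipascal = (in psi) 0.6361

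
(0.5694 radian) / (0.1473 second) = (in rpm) 36.91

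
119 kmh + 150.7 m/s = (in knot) 357.2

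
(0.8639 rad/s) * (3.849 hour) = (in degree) 6.859e+05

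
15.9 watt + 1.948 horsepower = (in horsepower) 1.969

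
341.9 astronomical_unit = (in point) 1.45e+17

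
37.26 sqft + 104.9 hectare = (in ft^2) 1.129e+07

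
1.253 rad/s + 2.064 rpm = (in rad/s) 1.469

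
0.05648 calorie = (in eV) 1.475e+18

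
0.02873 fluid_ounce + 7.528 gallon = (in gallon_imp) 6.269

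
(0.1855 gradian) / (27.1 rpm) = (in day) 1.188e-08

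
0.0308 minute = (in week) 3.056e-06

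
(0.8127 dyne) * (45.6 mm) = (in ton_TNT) 8.857e-17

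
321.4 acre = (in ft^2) 1.4e+07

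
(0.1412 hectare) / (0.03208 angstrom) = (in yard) 4.814e+14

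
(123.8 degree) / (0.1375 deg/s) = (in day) 0.01042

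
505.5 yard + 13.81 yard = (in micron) 4.749e+08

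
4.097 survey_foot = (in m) 1.249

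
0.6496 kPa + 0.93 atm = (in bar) 0.9488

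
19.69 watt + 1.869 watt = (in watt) 21.56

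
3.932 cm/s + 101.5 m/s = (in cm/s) 1.015e+04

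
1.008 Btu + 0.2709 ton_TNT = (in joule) 1.133e+09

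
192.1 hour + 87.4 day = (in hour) 2290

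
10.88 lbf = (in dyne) 4.84e+06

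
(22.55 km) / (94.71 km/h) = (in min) 14.29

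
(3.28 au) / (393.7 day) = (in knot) 2.804e+04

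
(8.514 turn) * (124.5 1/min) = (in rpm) 1060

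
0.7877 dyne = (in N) 7.877e-06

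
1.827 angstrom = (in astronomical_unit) 1.221e-21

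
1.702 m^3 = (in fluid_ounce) 5.755e+04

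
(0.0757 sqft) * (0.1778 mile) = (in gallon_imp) 442.7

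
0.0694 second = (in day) 8.032e-07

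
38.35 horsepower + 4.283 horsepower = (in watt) 3.179e+04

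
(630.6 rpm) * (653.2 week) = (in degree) 1.495e+12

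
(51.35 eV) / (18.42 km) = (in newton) 4.466e-22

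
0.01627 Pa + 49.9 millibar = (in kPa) 4.99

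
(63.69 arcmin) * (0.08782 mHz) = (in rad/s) 1.627e-06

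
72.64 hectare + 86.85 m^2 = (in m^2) 7.265e+05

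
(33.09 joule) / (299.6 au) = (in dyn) 7.383e-08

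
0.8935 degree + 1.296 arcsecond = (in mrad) 15.6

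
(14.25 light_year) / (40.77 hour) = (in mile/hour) 2.055e+12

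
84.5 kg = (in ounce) 2981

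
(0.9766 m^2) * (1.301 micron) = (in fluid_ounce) 0.04296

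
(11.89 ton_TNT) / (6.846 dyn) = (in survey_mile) 4.515e+11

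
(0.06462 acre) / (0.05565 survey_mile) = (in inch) 115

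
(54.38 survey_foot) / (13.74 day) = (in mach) 4.101e-08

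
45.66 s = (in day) 0.0005285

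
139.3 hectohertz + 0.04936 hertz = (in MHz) 0.01393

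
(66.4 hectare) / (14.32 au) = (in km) 3.1e-10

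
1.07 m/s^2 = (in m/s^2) 1.07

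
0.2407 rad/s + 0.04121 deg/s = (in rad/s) 0.2414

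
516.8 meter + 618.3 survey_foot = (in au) 4.714e-09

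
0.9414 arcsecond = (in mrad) 0.004564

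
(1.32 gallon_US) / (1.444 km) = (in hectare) 3.46e-10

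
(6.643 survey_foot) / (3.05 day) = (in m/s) 7.684e-06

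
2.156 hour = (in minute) 129.4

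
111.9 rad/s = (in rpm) 1069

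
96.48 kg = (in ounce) 3403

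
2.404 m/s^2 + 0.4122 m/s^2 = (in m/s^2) 2.816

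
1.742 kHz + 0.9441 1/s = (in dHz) 1.743e+04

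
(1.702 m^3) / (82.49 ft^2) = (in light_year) 2.347e-17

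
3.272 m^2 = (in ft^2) 35.22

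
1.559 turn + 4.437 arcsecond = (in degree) 561.2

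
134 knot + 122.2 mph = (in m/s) 123.6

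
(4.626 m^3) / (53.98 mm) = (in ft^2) 922.4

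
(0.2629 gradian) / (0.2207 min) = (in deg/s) 0.01787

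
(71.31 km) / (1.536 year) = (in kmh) 0.0053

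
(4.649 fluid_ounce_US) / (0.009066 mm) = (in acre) 0.003747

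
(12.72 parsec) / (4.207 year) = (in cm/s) 2.958e+11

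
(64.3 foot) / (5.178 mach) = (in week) 1.838e-08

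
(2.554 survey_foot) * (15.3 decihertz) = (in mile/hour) 2.664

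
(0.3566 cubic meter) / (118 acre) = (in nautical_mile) 4.032e-10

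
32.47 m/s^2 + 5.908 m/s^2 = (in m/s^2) 38.38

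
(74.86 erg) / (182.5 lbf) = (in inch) 3.631e-07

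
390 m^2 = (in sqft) 4198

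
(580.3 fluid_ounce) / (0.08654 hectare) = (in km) 1.983e-08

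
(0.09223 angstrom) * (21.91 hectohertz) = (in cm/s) 2.021e-06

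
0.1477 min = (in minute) 0.1477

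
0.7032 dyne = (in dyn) 0.7032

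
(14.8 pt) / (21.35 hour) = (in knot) 1.32e-07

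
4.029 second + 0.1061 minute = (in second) 10.39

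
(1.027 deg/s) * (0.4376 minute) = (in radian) 0.4706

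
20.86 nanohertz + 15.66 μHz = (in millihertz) 0.01568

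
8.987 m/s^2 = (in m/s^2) 8.987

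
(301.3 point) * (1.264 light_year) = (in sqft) 1.368e+16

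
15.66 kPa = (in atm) 0.1546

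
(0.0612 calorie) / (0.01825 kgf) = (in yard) 1.565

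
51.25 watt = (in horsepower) 0.06873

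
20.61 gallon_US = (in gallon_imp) 17.16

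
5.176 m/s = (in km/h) 18.63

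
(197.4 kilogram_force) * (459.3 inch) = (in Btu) 21.41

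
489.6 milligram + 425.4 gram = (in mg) 4.259e+05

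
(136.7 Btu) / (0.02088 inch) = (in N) 2.719e+08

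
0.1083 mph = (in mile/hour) 0.1083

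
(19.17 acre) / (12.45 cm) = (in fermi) 6.231e+20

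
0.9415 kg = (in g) 941.5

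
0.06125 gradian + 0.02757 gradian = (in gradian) 0.08882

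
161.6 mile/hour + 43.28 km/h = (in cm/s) 8426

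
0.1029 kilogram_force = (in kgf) 0.1029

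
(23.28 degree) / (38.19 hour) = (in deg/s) 0.0001693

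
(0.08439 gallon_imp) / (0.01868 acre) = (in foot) 1.665e-05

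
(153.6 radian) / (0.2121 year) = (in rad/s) 2.296e-05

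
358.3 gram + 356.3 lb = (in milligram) 1.62e+08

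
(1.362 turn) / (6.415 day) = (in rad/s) 1.544e-05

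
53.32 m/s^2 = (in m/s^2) 53.32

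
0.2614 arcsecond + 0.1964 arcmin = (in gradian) 0.003718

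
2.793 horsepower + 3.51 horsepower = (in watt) 4700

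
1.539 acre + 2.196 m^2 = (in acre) 1.54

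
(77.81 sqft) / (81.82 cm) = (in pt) 2.504e+04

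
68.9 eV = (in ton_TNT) 2.638e-27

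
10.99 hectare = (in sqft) 1.183e+06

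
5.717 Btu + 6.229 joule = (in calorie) 1443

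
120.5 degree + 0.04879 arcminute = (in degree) 120.5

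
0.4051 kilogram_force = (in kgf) 0.4051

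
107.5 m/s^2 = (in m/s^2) 107.5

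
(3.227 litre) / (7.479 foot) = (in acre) 3.498e-07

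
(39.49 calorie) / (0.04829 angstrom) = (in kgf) 3.489e+12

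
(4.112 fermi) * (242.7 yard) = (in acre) 2.255e-16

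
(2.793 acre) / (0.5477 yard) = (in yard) 2.468e+04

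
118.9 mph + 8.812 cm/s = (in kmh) 191.7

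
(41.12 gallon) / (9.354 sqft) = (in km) 0.0001791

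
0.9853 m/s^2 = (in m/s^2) 0.9853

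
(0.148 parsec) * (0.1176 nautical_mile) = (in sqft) 1.071e+19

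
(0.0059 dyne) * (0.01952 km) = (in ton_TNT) 2.753e-16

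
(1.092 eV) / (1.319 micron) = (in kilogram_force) 1.353e-14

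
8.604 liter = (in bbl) 0.05412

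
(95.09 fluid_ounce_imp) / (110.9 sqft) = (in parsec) 8.498e-21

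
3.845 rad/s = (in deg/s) 220.3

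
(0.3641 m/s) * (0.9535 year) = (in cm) 1.095e+09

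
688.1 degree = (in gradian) 764.6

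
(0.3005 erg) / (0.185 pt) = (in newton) 0.0004604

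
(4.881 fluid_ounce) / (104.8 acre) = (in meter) 3.404e-10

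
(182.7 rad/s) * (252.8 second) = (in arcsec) 9.527e+09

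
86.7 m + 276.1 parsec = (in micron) 8.52e+24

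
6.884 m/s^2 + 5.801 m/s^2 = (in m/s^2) 12.69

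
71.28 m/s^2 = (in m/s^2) 71.28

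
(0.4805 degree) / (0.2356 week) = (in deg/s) 3.372e-06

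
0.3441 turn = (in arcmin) 7433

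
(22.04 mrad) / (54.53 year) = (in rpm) 1.224e-10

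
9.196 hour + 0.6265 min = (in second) 3.314e+04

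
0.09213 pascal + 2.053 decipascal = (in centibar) 0.0002974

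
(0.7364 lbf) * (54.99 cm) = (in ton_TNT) 4.305e-10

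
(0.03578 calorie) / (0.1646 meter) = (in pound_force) 0.2045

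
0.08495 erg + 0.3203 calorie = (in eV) 8.364e+18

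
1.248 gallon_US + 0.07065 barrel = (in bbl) 0.1004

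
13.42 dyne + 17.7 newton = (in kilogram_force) 1.805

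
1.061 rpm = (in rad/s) 0.1111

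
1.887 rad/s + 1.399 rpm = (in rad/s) 2.034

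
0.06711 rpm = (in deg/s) 0.4027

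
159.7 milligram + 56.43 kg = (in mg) 5.643e+07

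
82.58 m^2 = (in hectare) 0.008258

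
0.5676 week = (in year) 0.01089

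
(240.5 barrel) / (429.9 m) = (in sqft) 0.9574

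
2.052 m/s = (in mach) 0.006026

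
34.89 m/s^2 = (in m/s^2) 34.89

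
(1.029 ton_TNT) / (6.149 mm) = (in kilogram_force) 7.14e+10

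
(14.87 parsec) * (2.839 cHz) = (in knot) 2.532e+16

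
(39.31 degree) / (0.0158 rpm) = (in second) 414.7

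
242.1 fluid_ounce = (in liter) 7.16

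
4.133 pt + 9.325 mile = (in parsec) 4.863e-13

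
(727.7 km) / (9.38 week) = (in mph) 0.2869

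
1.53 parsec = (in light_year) 4.99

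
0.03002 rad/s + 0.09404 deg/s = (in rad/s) 0.03166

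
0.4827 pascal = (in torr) 0.003621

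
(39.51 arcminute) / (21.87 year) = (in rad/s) 1.666e-11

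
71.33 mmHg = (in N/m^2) 9510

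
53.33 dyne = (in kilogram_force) 5.438e-05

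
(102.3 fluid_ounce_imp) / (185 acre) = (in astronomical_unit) 2.595e-20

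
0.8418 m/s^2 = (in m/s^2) 0.8418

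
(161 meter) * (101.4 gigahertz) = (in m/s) 1.633e+13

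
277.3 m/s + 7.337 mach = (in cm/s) 2.776e+05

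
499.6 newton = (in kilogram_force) 50.95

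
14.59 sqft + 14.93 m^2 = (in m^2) 16.29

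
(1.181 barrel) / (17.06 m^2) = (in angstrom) 1.101e+08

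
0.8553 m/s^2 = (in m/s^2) 0.8553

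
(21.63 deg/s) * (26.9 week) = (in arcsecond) 1.267e+12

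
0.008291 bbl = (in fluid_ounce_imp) 46.39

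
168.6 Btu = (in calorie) 4.251e+04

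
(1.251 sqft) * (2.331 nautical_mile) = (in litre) 5.017e+05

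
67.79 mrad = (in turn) 0.01079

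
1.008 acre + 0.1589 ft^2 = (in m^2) 4079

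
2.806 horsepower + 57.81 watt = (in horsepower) 2.884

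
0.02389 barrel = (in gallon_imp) 0.8355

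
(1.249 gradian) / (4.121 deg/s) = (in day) 3.157e-06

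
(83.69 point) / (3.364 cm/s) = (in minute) 0.01463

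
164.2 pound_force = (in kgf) 74.48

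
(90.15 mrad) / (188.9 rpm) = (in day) 5.275e-08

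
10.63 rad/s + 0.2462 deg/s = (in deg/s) 609.3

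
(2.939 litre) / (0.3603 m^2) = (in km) 8.157e-06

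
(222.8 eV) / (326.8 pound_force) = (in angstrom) 2.456e-10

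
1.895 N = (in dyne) 1.895e+05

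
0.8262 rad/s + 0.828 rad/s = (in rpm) 15.8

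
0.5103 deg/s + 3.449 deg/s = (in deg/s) 3.959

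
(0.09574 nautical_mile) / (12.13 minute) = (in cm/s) 24.36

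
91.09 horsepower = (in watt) 6.793e+04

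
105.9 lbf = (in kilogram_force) 48.04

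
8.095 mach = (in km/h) 9923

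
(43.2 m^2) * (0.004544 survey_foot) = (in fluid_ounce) 2023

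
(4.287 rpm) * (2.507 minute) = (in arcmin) 2.321e+05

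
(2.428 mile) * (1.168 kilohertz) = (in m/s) 4.564e+06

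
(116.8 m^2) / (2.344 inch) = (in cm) 1.962e+05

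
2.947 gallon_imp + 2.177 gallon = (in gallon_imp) 4.76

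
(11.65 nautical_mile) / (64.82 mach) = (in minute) 0.01629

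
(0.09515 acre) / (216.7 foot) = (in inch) 229.5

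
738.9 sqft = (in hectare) 0.006865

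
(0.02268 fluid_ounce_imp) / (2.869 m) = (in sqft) 2.418e-06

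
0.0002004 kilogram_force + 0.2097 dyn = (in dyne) 196.7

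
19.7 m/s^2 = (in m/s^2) 19.7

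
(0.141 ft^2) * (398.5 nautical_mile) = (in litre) 9.668e+06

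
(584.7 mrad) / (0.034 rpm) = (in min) 2.737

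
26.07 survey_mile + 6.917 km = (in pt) 1.385e+08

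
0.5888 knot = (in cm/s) 30.29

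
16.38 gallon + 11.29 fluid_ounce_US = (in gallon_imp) 13.71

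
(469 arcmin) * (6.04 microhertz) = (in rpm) 7.869e-06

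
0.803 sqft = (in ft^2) 0.803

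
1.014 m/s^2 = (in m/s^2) 1.014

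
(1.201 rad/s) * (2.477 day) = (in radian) 2.57e+05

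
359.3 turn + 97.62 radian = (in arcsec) 4.858e+08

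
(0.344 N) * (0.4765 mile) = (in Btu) 0.25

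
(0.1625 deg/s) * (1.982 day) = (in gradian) 3.092e+04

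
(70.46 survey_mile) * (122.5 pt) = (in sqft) 5.275e+04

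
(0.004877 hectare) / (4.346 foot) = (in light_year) 3.892e-15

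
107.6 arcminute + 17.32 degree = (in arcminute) 1147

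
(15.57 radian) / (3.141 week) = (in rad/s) 8.196e-06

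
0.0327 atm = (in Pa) 3313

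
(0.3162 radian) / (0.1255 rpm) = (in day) 0.0002785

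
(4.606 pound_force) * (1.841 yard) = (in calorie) 8.243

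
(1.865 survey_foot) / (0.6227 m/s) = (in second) 0.9129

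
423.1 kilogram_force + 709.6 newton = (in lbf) 1092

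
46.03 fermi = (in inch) 1.812e-12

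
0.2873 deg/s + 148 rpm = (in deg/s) 888.3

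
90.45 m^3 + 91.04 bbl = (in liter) 1.049e+05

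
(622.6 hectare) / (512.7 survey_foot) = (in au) 2.663e-07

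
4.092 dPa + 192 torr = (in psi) 3.713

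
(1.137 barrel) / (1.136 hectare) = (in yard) 1.74e-05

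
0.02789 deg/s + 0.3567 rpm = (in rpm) 0.3613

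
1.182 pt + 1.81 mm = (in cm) 0.2227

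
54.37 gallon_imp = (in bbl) 1.555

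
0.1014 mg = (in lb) 2.235e-07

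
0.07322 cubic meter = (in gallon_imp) 16.11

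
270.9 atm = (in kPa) 2.745e+04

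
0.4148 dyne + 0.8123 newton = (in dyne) 8.123e+04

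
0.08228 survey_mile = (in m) 132.4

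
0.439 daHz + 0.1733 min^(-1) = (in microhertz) 4.393e+06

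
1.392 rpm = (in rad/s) 0.1458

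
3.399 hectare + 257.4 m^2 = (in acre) 8.463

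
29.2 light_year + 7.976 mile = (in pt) 7.831e+20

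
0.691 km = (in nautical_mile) 0.3731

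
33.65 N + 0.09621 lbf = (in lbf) 7.661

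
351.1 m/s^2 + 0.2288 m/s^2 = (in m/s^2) 351.3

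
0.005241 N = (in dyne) 524.1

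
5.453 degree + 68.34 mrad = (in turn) 0.02602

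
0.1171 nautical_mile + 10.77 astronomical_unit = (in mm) 1.611e+15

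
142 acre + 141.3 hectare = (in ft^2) 2.139e+07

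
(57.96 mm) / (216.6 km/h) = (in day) 1.115e-08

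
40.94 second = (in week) 6.769e-05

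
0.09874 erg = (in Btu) 9.359e-12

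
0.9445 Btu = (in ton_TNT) 2.382e-07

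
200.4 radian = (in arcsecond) 4.134e+07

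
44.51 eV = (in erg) 7.131e-11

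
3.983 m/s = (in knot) 7.742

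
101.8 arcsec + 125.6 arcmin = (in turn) 0.005893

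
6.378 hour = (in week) 0.03796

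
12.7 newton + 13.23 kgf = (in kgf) 14.53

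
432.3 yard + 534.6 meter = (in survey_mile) 0.5778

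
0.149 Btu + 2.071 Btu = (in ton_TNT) 5.598e-07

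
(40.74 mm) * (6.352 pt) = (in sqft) 0.0009827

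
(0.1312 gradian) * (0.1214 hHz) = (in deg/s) 1.433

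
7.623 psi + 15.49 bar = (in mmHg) 1.201e+04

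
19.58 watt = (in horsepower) 0.02626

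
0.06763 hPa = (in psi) 0.0009809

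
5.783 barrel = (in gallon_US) 242.9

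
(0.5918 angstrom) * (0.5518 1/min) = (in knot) 1.058e-12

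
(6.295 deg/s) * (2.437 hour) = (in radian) 963.9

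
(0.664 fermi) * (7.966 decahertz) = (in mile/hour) 1.183e-13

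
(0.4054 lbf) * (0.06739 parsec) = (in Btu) 3.554e+12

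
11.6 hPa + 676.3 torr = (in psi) 13.25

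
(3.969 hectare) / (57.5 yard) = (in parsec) 2.446e-14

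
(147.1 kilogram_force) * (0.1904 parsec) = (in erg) 8.475e+25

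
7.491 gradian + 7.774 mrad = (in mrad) 125.4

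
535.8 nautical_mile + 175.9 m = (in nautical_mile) 535.9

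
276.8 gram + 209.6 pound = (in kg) 95.35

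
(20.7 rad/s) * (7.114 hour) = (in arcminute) 1.822e+09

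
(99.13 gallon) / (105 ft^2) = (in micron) 3.847e+04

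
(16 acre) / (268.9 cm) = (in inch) 9.48e+05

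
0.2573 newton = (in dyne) 2.573e+04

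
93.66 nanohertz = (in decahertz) 9.366e-09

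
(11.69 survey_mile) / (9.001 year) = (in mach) 1.946e-07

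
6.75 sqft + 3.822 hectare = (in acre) 9.445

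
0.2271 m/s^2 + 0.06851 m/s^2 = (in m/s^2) 0.2956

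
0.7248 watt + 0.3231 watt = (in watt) 1.048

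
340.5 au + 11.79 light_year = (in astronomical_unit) 7.46e+05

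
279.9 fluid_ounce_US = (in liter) 8.278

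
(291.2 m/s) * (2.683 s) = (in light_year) 8.258e-14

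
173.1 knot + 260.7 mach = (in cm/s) 8.886e+06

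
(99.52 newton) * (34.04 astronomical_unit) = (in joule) 5.068e+14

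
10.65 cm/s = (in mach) 0.0003128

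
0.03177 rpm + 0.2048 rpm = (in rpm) 0.2366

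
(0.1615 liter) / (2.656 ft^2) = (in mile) 4.067e-07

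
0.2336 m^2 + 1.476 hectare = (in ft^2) 1.589e+05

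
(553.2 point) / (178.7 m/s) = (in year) 3.463e-11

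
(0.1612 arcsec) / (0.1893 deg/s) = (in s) 0.0002365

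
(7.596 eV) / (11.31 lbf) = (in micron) 2.419e-14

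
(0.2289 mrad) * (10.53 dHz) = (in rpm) 0.002302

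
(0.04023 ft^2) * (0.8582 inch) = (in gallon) 0.02152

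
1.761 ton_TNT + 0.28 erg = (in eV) 4.599e+28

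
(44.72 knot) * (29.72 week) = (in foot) 1.357e+09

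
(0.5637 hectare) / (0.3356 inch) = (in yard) 7.232e+05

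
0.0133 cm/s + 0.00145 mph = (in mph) 0.001748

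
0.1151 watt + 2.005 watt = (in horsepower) 0.002843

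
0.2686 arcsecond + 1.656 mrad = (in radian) 0.001657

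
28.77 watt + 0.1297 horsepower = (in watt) 125.5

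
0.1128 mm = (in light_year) 1.192e-20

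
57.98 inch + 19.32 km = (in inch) 7.607e+05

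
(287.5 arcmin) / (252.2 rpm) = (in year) 1.004e-10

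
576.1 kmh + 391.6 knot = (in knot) 702.7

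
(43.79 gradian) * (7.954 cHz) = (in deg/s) 3.135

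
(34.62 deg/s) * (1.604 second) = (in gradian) 61.7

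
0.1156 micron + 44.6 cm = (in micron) 4.46e+05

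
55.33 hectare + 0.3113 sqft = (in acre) 136.7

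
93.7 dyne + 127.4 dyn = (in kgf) 0.0002255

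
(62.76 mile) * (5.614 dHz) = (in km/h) 2.041e+05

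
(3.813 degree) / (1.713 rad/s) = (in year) 1.232e-09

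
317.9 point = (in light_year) 1.185e-17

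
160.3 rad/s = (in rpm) 1531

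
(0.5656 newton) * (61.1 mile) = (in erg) 5.562e+11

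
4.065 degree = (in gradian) 4.517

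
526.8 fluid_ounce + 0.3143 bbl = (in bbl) 0.4123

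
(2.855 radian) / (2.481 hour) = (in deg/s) 0.01831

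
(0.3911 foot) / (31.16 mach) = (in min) 1.873e-07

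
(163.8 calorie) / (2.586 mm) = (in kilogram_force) 2.702e+04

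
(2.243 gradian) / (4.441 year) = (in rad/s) 2.516e-10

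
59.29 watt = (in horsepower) 0.07951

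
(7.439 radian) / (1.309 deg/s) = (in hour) 0.09045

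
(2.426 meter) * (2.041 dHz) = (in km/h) 1.783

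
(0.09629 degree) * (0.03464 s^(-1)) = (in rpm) 0.0005559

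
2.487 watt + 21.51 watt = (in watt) 24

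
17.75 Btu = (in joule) 1.873e+04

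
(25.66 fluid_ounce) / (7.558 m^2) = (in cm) 0.01004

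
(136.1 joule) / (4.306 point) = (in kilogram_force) 9136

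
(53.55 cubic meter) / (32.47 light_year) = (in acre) 4.308e-20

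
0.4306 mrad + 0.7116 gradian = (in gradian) 0.739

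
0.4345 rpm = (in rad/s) 0.0455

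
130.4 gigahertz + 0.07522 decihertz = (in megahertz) 1.304e+05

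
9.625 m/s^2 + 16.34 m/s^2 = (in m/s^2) 25.96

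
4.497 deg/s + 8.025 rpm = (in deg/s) 52.65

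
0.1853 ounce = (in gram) 5.253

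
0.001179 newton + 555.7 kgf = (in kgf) 555.7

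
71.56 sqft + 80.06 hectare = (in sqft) 8.618e+06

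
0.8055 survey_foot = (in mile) 0.0001526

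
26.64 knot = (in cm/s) 1370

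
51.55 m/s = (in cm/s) 5155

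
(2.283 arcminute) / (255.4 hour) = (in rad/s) 7.223e-10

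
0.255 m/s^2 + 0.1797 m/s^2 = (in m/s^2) 0.4347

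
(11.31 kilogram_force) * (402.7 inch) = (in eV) 7.081e+21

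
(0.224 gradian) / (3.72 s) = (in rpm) 0.009032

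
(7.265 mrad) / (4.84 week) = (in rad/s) 2.482e-09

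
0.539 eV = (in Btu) 8.185e-23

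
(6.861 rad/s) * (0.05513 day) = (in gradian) 2.081e+06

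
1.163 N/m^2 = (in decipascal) 11.63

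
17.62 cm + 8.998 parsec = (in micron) 2.776e+23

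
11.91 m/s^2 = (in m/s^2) 11.91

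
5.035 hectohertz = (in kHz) 0.5035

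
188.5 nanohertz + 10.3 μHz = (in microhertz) 10.49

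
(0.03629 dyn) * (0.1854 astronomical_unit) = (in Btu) 9.54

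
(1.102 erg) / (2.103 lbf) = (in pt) 3.339e-05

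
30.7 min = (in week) 0.003046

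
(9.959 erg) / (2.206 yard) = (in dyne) 0.04937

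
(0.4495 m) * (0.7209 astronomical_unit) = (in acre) 1.198e+07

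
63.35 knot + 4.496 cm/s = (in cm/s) 3264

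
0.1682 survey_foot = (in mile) 3.186e-05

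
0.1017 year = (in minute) 5.345e+04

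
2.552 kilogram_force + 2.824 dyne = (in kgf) 2.552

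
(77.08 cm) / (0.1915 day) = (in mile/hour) 0.0001042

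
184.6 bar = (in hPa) 1.846e+05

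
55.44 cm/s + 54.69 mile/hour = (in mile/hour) 55.93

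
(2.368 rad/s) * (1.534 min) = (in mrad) 2.18e+05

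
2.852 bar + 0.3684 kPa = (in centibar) 285.6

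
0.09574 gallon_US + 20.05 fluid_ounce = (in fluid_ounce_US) 32.3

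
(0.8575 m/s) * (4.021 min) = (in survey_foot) 678.7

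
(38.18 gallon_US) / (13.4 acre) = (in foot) 8.744e-06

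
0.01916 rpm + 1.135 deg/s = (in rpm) 0.2083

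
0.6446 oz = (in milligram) 1.827e+04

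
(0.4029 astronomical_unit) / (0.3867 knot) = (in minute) 5.05e+09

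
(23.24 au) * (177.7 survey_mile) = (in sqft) 1.07e+19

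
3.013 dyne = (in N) 3.013e-05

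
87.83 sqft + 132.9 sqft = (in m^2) 20.51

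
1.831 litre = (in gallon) 0.4837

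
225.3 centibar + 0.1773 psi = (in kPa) 226.5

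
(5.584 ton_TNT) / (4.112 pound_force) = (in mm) 1.277e+12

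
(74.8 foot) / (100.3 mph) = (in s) 0.5085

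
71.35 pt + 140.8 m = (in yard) 154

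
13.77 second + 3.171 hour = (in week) 0.0189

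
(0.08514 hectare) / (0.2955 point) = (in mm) 8.167e+09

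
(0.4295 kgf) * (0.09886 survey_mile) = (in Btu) 0.6352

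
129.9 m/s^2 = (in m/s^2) 129.9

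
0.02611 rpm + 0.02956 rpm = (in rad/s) 0.00583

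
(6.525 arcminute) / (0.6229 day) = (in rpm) 3.368e-07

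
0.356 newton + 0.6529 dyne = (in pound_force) 0.08003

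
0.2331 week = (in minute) 2350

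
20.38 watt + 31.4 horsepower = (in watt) 2.344e+04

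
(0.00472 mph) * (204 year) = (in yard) 1.485e+07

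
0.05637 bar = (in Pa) 5637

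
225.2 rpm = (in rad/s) 23.58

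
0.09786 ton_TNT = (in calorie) 9.786e+07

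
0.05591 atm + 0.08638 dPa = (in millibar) 56.65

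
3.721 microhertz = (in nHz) 3721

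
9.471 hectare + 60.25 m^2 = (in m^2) 9.477e+04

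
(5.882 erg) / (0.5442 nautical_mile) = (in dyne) 5.836e-05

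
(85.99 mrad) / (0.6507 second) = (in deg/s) 7.572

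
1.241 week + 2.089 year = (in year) 2.113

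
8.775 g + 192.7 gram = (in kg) 0.2015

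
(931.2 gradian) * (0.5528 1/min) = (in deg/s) 7.722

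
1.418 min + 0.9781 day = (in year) 0.002682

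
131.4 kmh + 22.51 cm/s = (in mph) 82.15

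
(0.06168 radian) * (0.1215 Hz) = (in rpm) 0.07156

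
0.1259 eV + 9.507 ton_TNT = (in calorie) 9.507e+09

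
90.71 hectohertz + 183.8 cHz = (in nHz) 9.073e+12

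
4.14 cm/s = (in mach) 0.0001216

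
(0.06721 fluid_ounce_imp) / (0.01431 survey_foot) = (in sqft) 0.004713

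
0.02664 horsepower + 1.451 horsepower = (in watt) 1102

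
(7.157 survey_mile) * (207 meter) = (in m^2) 2.384e+06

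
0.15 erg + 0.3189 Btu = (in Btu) 0.3189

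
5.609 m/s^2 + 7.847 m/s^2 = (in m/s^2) 13.46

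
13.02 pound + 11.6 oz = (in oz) 219.9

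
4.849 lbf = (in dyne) 2.157e+06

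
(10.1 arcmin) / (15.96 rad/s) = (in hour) 5.113e-08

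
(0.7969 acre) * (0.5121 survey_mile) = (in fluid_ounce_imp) 9.354e+10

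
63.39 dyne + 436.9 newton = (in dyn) 4.369e+07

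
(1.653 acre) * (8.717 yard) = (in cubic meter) 5.332e+04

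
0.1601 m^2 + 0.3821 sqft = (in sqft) 2.105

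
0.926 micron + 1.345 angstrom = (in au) 6.191e-18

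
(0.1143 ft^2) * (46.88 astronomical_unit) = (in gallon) 1.967e+13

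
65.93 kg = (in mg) 6.593e+07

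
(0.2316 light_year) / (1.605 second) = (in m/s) 1.365e+15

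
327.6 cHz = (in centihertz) 327.6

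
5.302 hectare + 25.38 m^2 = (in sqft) 5.71e+05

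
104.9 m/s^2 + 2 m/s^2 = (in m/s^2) 106.9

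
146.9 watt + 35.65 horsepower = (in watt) 2.673e+04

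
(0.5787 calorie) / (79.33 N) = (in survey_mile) 1.897e-05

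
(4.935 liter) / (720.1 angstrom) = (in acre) 16.93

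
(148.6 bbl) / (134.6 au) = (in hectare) 1.173e-16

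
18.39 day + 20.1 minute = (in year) 0.05042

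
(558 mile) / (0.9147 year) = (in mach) 9.143e-05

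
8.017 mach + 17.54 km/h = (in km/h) 9845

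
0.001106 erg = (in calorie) 2.643e-11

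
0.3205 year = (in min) 1.685e+05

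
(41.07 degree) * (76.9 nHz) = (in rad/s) 5.512e-08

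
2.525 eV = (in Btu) 3.834e-22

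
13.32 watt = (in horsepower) 0.01786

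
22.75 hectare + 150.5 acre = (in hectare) 83.66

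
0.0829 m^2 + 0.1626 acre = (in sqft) 7084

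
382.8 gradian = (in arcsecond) 1.24e+06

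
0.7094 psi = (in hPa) 48.91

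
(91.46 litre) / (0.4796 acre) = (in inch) 0.001855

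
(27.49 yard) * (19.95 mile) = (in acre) 199.4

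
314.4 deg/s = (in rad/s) 5.487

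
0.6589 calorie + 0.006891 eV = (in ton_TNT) 6.589e-10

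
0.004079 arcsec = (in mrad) 1.978e-05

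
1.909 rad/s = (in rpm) 18.23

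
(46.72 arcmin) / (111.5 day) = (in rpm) 1.347e-08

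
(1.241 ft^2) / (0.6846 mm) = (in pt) 4.774e+05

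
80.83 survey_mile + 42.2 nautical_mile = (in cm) 2.082e+07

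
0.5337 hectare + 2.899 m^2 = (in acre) 1.32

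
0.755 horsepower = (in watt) 563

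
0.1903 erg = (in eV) 1.188e+11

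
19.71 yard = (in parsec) 5.841e-16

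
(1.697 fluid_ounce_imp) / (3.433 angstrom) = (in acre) 34.71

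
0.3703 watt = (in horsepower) 0.0004966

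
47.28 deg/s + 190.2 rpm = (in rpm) 198.1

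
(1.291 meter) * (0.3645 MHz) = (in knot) 9.147e+05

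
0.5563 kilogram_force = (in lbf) 1.226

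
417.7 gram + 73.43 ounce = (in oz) 88.16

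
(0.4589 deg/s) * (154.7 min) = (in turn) 11.83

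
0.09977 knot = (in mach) 0.0001507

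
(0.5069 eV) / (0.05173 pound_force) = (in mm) 3.529e-16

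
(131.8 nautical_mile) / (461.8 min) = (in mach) 0.02587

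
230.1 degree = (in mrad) 4016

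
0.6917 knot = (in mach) 0.001045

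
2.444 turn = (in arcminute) 5.279e+04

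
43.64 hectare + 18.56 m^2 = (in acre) 107.8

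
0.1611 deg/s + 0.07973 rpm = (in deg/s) 0.6395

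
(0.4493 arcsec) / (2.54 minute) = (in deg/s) 8.189e-07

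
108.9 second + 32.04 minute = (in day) 0.02351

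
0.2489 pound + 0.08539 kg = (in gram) 198.3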